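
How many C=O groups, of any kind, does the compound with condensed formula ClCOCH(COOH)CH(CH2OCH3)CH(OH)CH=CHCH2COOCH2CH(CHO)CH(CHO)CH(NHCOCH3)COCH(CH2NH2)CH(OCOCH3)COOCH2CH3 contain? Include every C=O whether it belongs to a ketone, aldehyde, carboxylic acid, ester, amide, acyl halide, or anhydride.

9

ClCO: acyl halide, 1 C=O (running total 1).
CH(COOH): carboxylic acid, 1 C=O (running total 2).
CH2COOCH2: ester, 1 C=O (running total 3).
CH(CHO): aldehyde, 1 C=O (running total 4).
CH(CHO): aldehyde, 1 C=O (running total 5).
CH(NHCOCH3): amide, 1 C=O (running total 6).
CO: ketone, 1 C=O (running total 7).
CH(OCOCH3): ester, 1 C=O (running total 8).
COOCH2CH3: ester, 1 C=O (running total 9).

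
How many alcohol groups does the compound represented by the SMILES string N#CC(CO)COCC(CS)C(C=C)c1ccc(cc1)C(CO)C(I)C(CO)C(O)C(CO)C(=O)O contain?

Taking each segment in turn:
  N≡C: N≡C–: carbon triple-bonded to nitrogen → nitrile.
  CH(CH2OH): pendant –CH2OH on an sp³ backbone C → alcohol.
  CH2OCH2: C–O–C with sp³ carbons on both sides and no adjacent C=O → ether.
  CH(CH2SH): pendant –CH2SH → thiol.
  CH(CH=CH2): pendant –CH=CH2: C=C double bond → alkene.
  C6H4: para-disubstituted benzene ring → arene.
  CH(CH2OH): pendant –CH2OH on an sp³ backbone C → alcohol.
  CH(I): halogen on an sp³ carbon → alkyl halide.
  CH(CH2OH): pendant –CH2OH on an sp³ backbone C → alcohol.
  CH(OH): –OH on an sp³ carbon → alcohol (secondary).
  CH(CH2OH): pendant –CH2OH on an sp³ backbone C → alcohol.
  COOH: –COOH: carbonyl C bonded to –OH and C → carboxylic acid (the –OH is not a separate alcohol).
Alcohol appears at: CH(CH2OH), CH(CH2OH), CH(CH2OH), CH(OH), CH(CH2OH) → 5.

5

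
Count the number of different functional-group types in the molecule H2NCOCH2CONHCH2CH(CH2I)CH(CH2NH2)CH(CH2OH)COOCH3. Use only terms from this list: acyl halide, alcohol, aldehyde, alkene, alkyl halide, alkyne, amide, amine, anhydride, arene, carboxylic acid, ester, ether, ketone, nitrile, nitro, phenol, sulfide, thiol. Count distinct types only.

Taking each segment in turn:
  H2NCO: –C(=O)NH2: carbonyl C bonded to C and to N → amide (the N is not a separate amine).
  CH2CONHCH2: –C(=O)–N– linkage → amide (the N is not an amine).
  CH(CH2I): pendant –CH2X: halogen on sp³ carbon → alkyl halide.
  CH(CH2NH2): pendant –CH2NH2: N on sp³ C, no adjacent C=O → amine.
  CH(CH2OH): pendant –CH2OH on an sp³ backbone C → alcohol.
  COOCH3: –C(=O)OCH3: carbonyl C bonded to C and to –OCH3 → ester (not ketone + ether).
Distinct types present: alcohol, alkyl halide, amide, amine, ester.

5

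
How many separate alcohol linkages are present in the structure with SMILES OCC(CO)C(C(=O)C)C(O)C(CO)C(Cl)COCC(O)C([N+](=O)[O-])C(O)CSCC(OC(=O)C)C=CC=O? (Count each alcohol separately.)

HO– on an sp³ carbon → alcohol.
pendant –CH2OH on an sp³ backbone C → alcohol.
pendant –COCH3: carbonyl C bonded to two carbons → ketone.
–OH on an sp³ carbon → alcohol (secondary).
pendant –CH2OH on an sp³ backbone C → alcohol.
halogen on an sp³ carbon → alkyl halide.
C–O–C with sp³ carbons on both sides and no adjacent C=O → ether.
–OH on an sp³ carbon → alcohol (secondary).
–NO2 on an sp³ carbon → nitro (the N=O is not a carbonyl).
–OH on an sp³ carbon → alcohol (secondary).
C–S–C linkage → sulfide (thioether).
pendant –OC(=O)CH3: an acyloxy group → ester.
C=C double bond → alkene.
terminal –CHO: carbonyl C bonded to H and C → aldehyde.
Alcohol appears at: HOCH2, CH(CH2OH), CH(OH), CH(CH2OH), CH(OH), CH(OH) → 6.

6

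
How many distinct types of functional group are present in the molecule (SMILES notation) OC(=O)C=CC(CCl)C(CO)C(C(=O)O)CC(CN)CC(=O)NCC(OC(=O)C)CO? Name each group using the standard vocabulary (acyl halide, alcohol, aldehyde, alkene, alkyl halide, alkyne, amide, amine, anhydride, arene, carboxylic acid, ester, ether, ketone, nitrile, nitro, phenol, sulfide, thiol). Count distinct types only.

7

–COOH: carbonyl C bonded to –OH and C → carboxylic acid (the –OH is not a separate alcohol).
C=C double bond → alkene.
pendant –CH2X: halogen on sp³ carbon → alkyl halide.
pendant –CH2OH on an sp³ backbone C → alcohol.
pendant –COOH: carbonyl C bonded to C and –OH → carboxylic acid.
pendant –CH2NH2: N on sp³ C, no adjacent C=O → amine.
–C(=O)–N– linkage → amide (the N is not an amine).
pendant –OC(=O)CH3: an acyloxy group → ester.
–OH on an sp³ carbon → alcohol.
Distinct types present: alcohol, alkene, alkyl halide, amide, amine, carboxylic acid, ester.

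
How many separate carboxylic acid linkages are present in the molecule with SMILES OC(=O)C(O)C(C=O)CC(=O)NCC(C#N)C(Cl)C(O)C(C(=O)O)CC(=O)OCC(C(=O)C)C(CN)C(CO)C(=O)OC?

2

Taking each segment in turn:
  HOOC: –COOH: carbonyl C bonded to –OH and C → carboxylic acid (the –OH is not a separate alcohol).
  CH(OH): –OH on an sp³ carbon → alcohol (secondary).
  CH(CHO): pendant –CHO: carbonyl C bonded to C and H → aldehyde.
  CH2CONHCH2: –C(=O)–N– linkage → amide (the N is not an amine).
  CH(CN): pendant –C≡N: nitrile.
  CH(Cl): halogen on an sp³ carbon → alkyl halide.
  CH(OH): –OH on an sp³ carbon → alcohol (secondary).
  CH(COOH): pendant –COOH: carbonyl C bonded to C and –OH → carboxylic acid.
  CH2COOCH2: –C(=O)–O–C with C on the carbonyl side → ester.
  CH(COCH3): pendant –COCH3: carbonyl C bonded to two carbons → ketone.
  CH(CH2NH2): pendant –CH2NH2: N on sp³ C, no adjacent C=O → amine.
  CH(CH2OH): pendant –CH2OH on an sp³ backbone C → alcohol.
  COOCH3: –C(=O)OCH3: carbonyl C bonded to C and to –OCH3 → ester (not ketone + ether).
Carboxylic acid appears at: HOOC, CH(COOH) → 2.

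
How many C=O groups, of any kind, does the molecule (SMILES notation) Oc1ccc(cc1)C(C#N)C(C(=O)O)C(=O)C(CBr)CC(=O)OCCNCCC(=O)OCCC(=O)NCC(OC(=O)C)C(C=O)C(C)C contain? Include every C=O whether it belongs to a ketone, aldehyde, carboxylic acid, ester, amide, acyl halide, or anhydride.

CH(COOH): carboxylic acid, 1 C=O (running total 1).
CO: ketone, 1 C=O (running total 2).
CH2COOCH2: ester, 1 C=O (running total 3).
CH2COOCH2: ester, 1 C=O (running total 4).
CH2CONHCH2: amide, 1 C=O (running total 5).
CH(OCOCH3): ester, 1 C=O (running total 6).
CH(CHO): aldehyde, 1 C=O (running total 7).

7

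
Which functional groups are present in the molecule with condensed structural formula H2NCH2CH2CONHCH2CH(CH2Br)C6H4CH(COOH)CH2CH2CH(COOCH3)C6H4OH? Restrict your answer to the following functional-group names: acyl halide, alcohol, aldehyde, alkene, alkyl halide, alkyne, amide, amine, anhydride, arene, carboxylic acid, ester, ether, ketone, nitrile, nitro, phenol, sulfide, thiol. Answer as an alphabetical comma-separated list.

alkyl halide, amide, amine, arene, carboxylic acid, ester, phenol

Taking each segment in turn:
  H2NCH2: –NH2 on an sp³ carbon with no adjacent C=O → amine.
  CH2CONHCH2: –C(=O)–N– linkage → amide (the N is not an amine).
  CH(CH2Br): pendant –CH2X: halogen on sp³ carbon → alkyl halide.
  C6H4: para-disubstituted benzene ring → arene.
  CH(COOH): pendant –COOH: carbonyl C bonded to C and –OH → carboxylic acid.
  CH(COOCH3): pendant –COOCH3: carbonyl C bonded to C and –OCH3 → ester.
  C6H4OH: –OH attached directly to an aromatic ring → phenol (not alcohol); the ring itself is an arene.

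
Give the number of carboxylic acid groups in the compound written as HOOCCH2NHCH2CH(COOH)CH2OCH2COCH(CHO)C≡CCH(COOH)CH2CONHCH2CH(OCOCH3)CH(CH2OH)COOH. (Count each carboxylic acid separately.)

–COOH: carbonyl C bonded to –OH and C → carboxylic acid (the –OH is not a separate alcohol).
C–N–C with sp³ carbons and no adjacent C=O → amine (secondary).
pendant –COOH: carbonyl C bonded to C and –OH → carboxylic acid.
C–O–C with sp³ carbons on both sides and no adjacent C=O → ether.
–C(=O)– with carbon on both sides → ketone.
pendant –CHO: carbonyl C bonded to C and H → aldehyde.
C≡C triple bond → alkyne.
pendant –COOH: carbonyl C bonded to C and –OH → carboxylic acid.
–C(=O)–N– linkage → amide (the N is not an amine).
pendant –OC(=O)CH3: an acyloxy group → ester.
pendant –CH2OH on an sp³ backbone C → alcohol.
–COOH: carbonyl C bonded to –OH and C → carboxylic acid (the –OH is not a separate alcohol).
Carboxylic acid appears at: HOOC, CH(COOH), CH(COOH), COOH → 4.

4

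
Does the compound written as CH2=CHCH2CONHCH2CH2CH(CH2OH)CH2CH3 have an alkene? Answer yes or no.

yes

Working along the chain:
  CH2=CH: C=C double bond → alkene.
  CH2CONHCH2: –C(=O)–N– linkage → amide (the N is not an amine).
  CH(CH2OH): pendant –CH2OH on an sp³ backbone C → alcohol.
The CH2=CH segment supplies the alkene: C=C double bond → alkene.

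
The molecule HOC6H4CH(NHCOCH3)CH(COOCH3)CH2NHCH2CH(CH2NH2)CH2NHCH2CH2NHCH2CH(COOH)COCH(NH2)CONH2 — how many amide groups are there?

2

Taking each segment in turn:
  HOC6H4: –OH attached directly to an aromatic ring → phenol (not alcohol); the ring itself is an arene.
  CH(NHCOCH3): pendant –NHC(=O)CH3: N bonded to a carbonyl → amide (not amine).
  CH(COOCH3): pendant –COOCH3: carbonyl C bonded to C and –OCH3 → ester.
  CH2NHCH2: C–N–C with sp³ carbons and no adjacent C=O → amine (secondary).
  CH(CH2NH2): pendant –CH2NH2: N on sp³ C, no adjacent C=O → amine.
  CH2NHCH2: C–N–C with sp³ carbons and no adjacent C=O → amine (secondary).
  CH2NHCH2: C–N–C with sp³ carbons and no adjacent C=O → amine (secondary).
  CH(COOH): pendant –COOH: carbonyl C bonded to C and –OH → carboxylic acid.
  CO: –C(=O)– with carbon on both sides → ketone.
  CH(NH2): –NH2 on an sp³ carbon with no adjacent C=O → amine.
  CONH2: –C(=O)NH2: carbonyl C bonded to C and to N → amide (the N is not a separate amine).
Amide appears at: CH(NHCOCH3), CONH2 → 2.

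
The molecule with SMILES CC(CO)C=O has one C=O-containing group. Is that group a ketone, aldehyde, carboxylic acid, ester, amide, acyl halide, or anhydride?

aldehyde

The carbonyl is in the CHO segment: terminal –CHO: carbonyl C bonded to H and C → aldehyde.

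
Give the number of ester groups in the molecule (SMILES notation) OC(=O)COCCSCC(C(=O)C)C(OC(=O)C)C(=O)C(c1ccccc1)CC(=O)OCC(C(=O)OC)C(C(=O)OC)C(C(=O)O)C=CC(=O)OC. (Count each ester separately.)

5

Taking each segment in turn:
  HOOC: –COOH: carbonyl C bonded to –OH and C → carboxylic acid (the –OH is not a separate alcohol).
  CH2OCH2: C–O–C with sp³ carbons on both sides and no adjacent C=O → ether.
  CH2SCH2: C–S–C linkage → sulfide (thioether).
  CH(COCH3): pendant –COCH3: carbonyl C bonded to two carbons → ketone.
  CH(OCOCH3): pendant –OC(=O)CH3: an acyloxy group → ester.
  CO: –C(=O)– with carbon on both sides → ketone.
  CH(C6H5): pendant –C6H5: benzene ring → arene.
  CH2COOCH2: –C(=O)–O–C with C on the carbonyl side → ester.
  CH(COOCH3): pendant –COOCH3: carbonyl C bonded to C and –OCH3 → ester.
  CH(COOCH3): pendant –COOCH3: carbonyl C bonded to C and –OCH3 → ester.
  CH(COOH): pendant –COOH: carbonyl C bonded to C and –OH → carboxylic acid.
  CH=CH: C=C double bond → alkene.
  COOCH3: –C(=O)OCH3: carbonyl C bonded to C and to –OCH3 → ester (not ketone + ether).
Ester appears at: CH(OCOCH3), CH2COOCH2, CH(COOCH3), CH(COOCH3), COOCH3 → 5.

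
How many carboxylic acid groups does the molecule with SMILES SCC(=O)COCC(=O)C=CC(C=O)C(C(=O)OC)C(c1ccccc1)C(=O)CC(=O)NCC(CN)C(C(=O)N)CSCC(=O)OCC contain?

0

–SH on an sp³ carbon → thiol.
–C(=O)– with carbon on both sides → ketone.
C–O–C with sp³ carbons on both sides and no adjacent C=O → ether.
–C(=O)– with carbon on both sides → ketone.
C=C double bond → alkene.
pendant –CHO: carbonyl C bonded to C and H → aldehyde.
pendant –COOCH3: carbonyl C bonded to C and –OCH3 → ester.
pendant –C6H5: benzene ring → arene.
–C(=O)– with carbon on both sides → ketone.
–C(=O)–N– linkage → amide (the N is not an amine).
pendant –CH2NH2: N on sp³ C, no adjacent C=O → amine.
pendant –CONH2: carbonyl C bonded to C and N → amide.
C–S–C linkage → sulfide (thioether).
–C(=O)OCH2CH3: carbonyl C bonded to C and to –OEt → ester.
No segment is a carboxylic acid: CH(CHO) is aldehyde, not carboxylic acid; CH(COOCH3) is ester, not carboxylic acid; CH2CONHCH2 is amide, not carboxylic acid. → 0.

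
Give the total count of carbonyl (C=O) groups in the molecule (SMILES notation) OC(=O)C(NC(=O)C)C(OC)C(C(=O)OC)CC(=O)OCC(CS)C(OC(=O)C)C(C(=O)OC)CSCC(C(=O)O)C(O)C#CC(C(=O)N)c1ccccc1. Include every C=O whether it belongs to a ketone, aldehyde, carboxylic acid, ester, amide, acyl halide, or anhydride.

8

HOOC: carboxylic acid, 1 C=O (running total 1).
CH(NHCOCH3): amide, 1 C=O (running total 2).
CH(COOCH3): ester, 1 C=O (running total 3).
CH2COOCH2: ester, 1 C=O (running total 4).
CH(OCOCH3): ester, 1 C=O (running total 5).
CH(COOCH3): ester, 1 C=O (running total 6).
CH(COOH): carboxylic acid, 1 C=O (running total 7).
CH(CONH2): amide, 1 C=O (running total 8).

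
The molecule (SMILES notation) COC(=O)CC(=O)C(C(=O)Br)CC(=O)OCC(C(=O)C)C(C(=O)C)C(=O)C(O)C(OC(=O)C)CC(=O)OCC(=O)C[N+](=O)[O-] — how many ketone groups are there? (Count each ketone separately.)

Working along the chain:
  CH3OOC: CH3O–C(=O)–: carbonyl C bonded to C and to –OCH3 → ester (not ketone + ether).
  CO: –C(=O)– with carbon on both sides → ketone.
  CH(COBr): pendant –C(=O)X: carbonyl C bonded to C and halogen → acyl halide.
  CH2COOCH2: –C(=O)–O–C with C on the carbonyl side → ester.
  CH(COCH3): pendant –COCH3: carbonyl C bonded to two carbons → ketone.
  CH(COCH3): pendant –COCH3: carbonyl C bonded to two carbons → ketone.
  CO: –C(=O)– with carbon on both sides → ketone.
  CH(OH): –OH on an sp³ carbon → alcohol (secondary).
  CH(OCOCH3): pendant –OC(=O)CH3: an acyloxy group → ester.
  CH2COOCH2: –C(=O)–O–C with C on the carbonyl side → ester.
  CO: –C(=O)– with carbon on both sides → ketone.
  CH2NO2: –NO2 on carbon → nitro group.
Ketone appears at: CO, CH(COCH3), CH(COCH3), CO, CO → 5.

5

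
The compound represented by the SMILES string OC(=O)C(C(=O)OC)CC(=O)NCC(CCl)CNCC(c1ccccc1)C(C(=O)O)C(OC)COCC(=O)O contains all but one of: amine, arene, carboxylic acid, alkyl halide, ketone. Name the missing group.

amine: present (CH2NHCH2 — C–N–C with sp³ carbons and no adjacent C=O → amine (secondary)).
alkyl halide: present (CH(CH2Cl) — pendant –CH2X: halogen on sp³ carbon → alkyl halide).
carboxylic acid: present (HOOC — –COOH: carbonyl C bonded to –OH and C → carboxylic acid (the –OH is not a separate alcohol)).
arene: present (CH(C6H5) — pendant –C6H5: benzene ring → arene).
ketone: absent. In CH(COOCH3), the C=O is bonded to an –O–C group, which defines an ester, not a ketone. In CH2CONHCH2, the C=O is bonded to nitrogen, which defines an amide, not a ketone. In each of HOOC, CH(COOH) and COOH, the C=O bears an –OH, making it a carboxylic acid rather than a ketone.

ketone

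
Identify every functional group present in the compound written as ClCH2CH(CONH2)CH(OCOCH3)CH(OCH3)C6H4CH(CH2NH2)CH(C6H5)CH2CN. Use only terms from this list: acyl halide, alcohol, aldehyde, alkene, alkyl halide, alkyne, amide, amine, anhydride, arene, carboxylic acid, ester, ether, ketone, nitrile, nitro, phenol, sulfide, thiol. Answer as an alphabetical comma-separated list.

alkyl halide, amide, amine, arene, ester, ether, nitrile

halogen on an sp³ carbon → alkyl halide.
pendant –CONH2: carbonyl C bonded to C and N → amide.
pendant –OC(=O)CH3: an acyloxy group → ester.
pendant –OCH3: C–O–C with sp³ C, no adjacent C=O → ether.
para-disubstituted benzene ring → arene.
pendant –CH2NH2: N on sp³ C, no adjacent C=O → amine.
pendant –C6H5: benzene ring → arene.
–C≡N: carbon triple-bonded to nitrogen → nitrile.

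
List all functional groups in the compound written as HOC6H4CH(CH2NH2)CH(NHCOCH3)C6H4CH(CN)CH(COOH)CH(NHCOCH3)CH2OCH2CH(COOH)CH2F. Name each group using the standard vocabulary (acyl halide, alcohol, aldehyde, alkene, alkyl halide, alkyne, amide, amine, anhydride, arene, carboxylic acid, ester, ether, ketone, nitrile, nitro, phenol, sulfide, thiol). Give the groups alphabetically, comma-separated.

–OH attached directly to an aromatic ring → phenol (not alcohol); the ring itself is an arene.
pendant –CH2NH2: N on sp³ C, no adjacent C=O → amine.
pendant –NHC(=O)CH3: N bonded to a carbonyl → amide (not amine).
para-disubstituted benzene ring → arene.
pendant –C≡N: nitrile.
pendant –COOH: carbonyl C bonded to C and –OH → carboxylic acid.
pendant –NHC(=O)CH3: N bonded to a carbonyl → amide (not amine).
C–O–C with sp³ carbons on both sides and no adjacent C=O → ether.
pendant –COOH: carbonyl C bonded to C and –OH → carboxylic acid.
halogen on an sp³ carbon → alkyl halide.

alkyl halide, amide, amine, arene, carboxylic acid, ether, nitrile, phenol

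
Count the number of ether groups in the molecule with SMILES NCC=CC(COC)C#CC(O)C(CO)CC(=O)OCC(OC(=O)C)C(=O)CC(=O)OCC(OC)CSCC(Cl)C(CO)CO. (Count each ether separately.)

Working along the chain:
  H2NCH2: –NH2 on an sp³ carbon with no adjacent C=O → amine.
  CH=CH: C=C double bond → alkene.
  CH(CH2OCH3): pendant –CH2OCH3: C–O–C linkage → ether.
  C≡C: C≡C triple bond → alkyne.
  CH(OH): –OH on an sp³ carbon → alcohol (secondary).
  CH(CH2OH): pendant –CH2OH on an sp³ backbone C → alcohol.
  CH2COOCH2: –C(=O)–O–C with C on the carbonyl side → ester.
  CH(OCOCH3): pendant –OC(=O)CH3: an acyloxy group → ester.
  CO: –C(=O)– with carbon on both sides → ketone.
  CH2COOCH2: –C(=O)–O–C with C on the carbonyl side → ester.
  CH(OCH3): pendant –OCH3: C–O–C with sp³ C, no adjacent C=O → ether.
  CH2SCH2: C–S–C linkage → sulfide (thioether).
  CH(Cl): halogen on an sp³ carbon → alkyl halide.
  CH(CH2OH): pendant –CH2OH on an sp³ backbone C → alcohol.
  CH2OH: –OH on an sp³ carbon → alcohol.
Ether appears at: CH(CH2OCH3), CH(OCH3) → 2.

2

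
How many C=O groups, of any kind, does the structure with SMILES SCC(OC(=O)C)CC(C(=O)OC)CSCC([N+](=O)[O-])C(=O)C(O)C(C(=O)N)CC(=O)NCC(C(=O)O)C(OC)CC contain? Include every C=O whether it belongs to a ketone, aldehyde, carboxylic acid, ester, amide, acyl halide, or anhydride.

6

CH(OCOCH3): ester, 1 C=O (running total 1).
CH(COOCH3): ester, 1 C=O (running total 2).
CO: ketone, 1 C=O (running total 3).
CH(CONH2): amide, 1 C=O (running total 4).
CH2CONHCH2: amide, 1 C=O (running total 5).
CH(COOH): carboxylic acid, 1 C=O (running total 6).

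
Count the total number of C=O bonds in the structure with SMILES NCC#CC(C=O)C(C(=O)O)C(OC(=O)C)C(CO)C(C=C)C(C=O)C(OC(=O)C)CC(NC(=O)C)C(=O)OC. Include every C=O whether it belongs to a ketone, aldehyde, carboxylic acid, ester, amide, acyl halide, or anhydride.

7

CH(CHO): aldehyde, 1 C=O (running total 1).
CH(COOH): carboxylic acid, 1 C=O (running total 2).
CH(OCOCH3): ester, 1 C=O (running total 3).
CH(CHO): aldehyde, 1 C=O (running total 4).
CH(OCOCH3): ester, 1 C=O (running total 5).
CH(NHCOCH3): amide, 1 C=O (running total 6).
COOCH3: ester, 1 C=O (running total 7).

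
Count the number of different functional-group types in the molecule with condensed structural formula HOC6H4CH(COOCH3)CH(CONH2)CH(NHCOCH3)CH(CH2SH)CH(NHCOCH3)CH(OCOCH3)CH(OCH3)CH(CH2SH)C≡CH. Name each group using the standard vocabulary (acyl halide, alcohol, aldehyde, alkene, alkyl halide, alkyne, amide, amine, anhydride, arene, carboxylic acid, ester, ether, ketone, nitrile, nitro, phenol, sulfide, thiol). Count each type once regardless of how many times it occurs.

Working along the chain:
  HOC6H4: –OH attached directly to an aromatic ring → phenol (not alcohol); the ring itself is an arene.
  CH(COOCH3): pendant –COOCH3: carbonyl C bonded to C and –OCH3 → ester.
  CH(CONH2): pendant –CONH2: carbonyl C bonded to C and N → amide.
  CH(NHCOCH3): pendant –NHC(=O)CH3: N bonded to a carbonyl → amide (not amine).
  CH(CH2SH): pendant –CH2SH → thiol.
  CH(NHCOCH3): pendant –NHC(=O)CH3: N bonded to a carbonyl → amide (not amine).
  CH(OCOCH3): pendant –OC(=O)CH3: an acyloxy group → ester.
  CH(OCH3): pendant –OCH3: C–O–C with sp³ C, no adjacent C=O → ether.
  CH(CH2SH): pendant –CH2SH → thiol.
  C≡CH: C≡C triple bond → alkyne.
Distinct types present: alkyne, amide, arene, ester, ether, phenol, thiol.

7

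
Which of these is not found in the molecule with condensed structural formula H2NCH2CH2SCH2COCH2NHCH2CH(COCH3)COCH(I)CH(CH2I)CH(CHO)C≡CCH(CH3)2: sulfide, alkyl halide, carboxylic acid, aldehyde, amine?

carboxylic acid

amine: present (H2NCH2 — –NH2 on an sp³ carbon with no adjacent C=O → amine).
alkyl halide: present (CH(I) — halogen on an sp³ carbon → alkyl halide).
aldehyde: present (CH(CHO) — pendant –CHO: carbonyl C bonded to C and H → aldehyde).
sulfide: present (CH2SCH2 — C–S–C linkage → sulfide (thioether)).
carboxylic acid: no segment matches this pattern.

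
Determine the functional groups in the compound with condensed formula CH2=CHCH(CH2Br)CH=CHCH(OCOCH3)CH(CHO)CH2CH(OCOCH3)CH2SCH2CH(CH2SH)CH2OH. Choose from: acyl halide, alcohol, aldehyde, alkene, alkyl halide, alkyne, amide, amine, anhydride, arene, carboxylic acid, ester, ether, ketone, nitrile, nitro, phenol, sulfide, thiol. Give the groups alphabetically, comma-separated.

Working along the chain:
  CH2=CH: C=C double bond → alkene.
  CH(CH2Br): pendant –CH2X: halogen on sp³ carbon → alkyl halide.
  CH=CH: C=C double bond → alkene.
  CH(OCOCH3): pendant –OC(=O)CH3: an acyloxy group → ester.
  CH(CHO): pendant –CHO: carbonyl C bonded to C and H → aldehyde.
  CH(OCOCH3): pendant –OC(=O)CH3: an acyloxy group → ester.
  CH2SCH2: C–S–C linkage → sulfide (thioether).
  CH(CH2SH): pendant –CH2SH → thiol.
  CH2OH: –OH on an sp³ carbon → alcohol.

alcohol, aldehyde, alkene, alkyl halide, ester, sulfide, thiol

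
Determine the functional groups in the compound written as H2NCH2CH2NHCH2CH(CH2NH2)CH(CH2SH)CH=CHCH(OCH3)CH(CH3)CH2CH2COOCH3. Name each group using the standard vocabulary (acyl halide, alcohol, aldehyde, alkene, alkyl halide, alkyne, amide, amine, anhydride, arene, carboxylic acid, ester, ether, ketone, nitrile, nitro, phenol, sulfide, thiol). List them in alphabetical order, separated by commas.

alkene, amine, ester, ether, thiol

–NH2 on an sp³ carbon with no adjacent C=O → amine.
C–N–C with sp³ carbons and no adjacent C=O → amine (secondary).
pendant –CH2NH2: N on sp³ C, no adjacent C=O → amine.
pendant –CH2SH → thiol.
C=C double bond → alkene.
pendant –OCH3: C–O–C with sp³ C, no adjacent C=O → ether.
–C(=O)OCH3: carbonyl C bonded to C and to –OCH3 → ester (not ketone + ether).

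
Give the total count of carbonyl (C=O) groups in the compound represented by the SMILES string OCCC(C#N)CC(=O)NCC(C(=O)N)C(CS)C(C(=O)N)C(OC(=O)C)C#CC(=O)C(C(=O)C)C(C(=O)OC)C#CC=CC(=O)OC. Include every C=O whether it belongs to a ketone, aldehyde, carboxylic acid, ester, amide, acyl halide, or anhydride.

CH2CONHCH2: amide, 1 C=O (running total 1).
CH(CONH2): amide, 1 C=O (running total 2).
CH(CONH2): amide, 1 C=O (running total 3).
CH(OCOCH3): ester, 1 C=O (running total 4).
CO: ketone, 1 C=O (running total 5).
CH(COCH3): ketone, 1 C=O (running total 6).
CH(COOCH3): ester, 1 C=O (running total 7).
COOCH3: ester, 1 C=O (running total 8).

8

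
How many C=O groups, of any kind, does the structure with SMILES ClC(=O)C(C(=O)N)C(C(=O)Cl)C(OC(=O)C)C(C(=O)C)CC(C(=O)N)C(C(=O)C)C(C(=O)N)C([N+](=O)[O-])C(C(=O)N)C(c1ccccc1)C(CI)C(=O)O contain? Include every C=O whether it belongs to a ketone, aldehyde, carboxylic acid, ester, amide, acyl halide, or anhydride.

ClCO: acyl halide, 1 C=O (running total 1).
CH(CONH2): amide, 1 C=O (running total 2).
CH(COCl): acyl halide, 1 C=O (running total 3).
CH(OCOCH3): ester, 1 C=O (running total 4).
CH(COCH3): ketone, 1 C=O (running total 5).
CH(CONH2): amide, 1 C=O (running total 6).
CH(COCH3): ketone, 1 C=O (running total 7).
CH(CONH2): amide, 1 C=O (running total 8).
CH(CONH2): amide, 1 C=O (running total 9).
COOH: carboxylic acid, 1 C=O (running total 10).

10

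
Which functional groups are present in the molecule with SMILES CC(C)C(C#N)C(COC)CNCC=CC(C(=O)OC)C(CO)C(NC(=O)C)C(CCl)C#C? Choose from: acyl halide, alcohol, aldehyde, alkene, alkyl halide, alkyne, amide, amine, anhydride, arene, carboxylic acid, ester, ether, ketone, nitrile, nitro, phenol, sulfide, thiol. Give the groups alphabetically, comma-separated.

alcohol, alkene, alkyl halide, alkyne, amide, amine, ester, ether, nitrile

Taking each segment in turn:
  CH(CN): pendant –C≡N: nitrile.
  CH(CH2OCH3): pendant –CH2OCH3: C–O–C linkage → ether.
  CH2NHCH2: C–N–C with sp³ carbons and no adjacent C=O → amine (secondary).
  CH=CH: C=C double bond → alkene.
  CH(COOCH3): pendant –COOCH3: carbonyl C bonded to C and –OCH3 → ester.
  CH(CH2OH): pendant –CH2OH on an sp³ backbone C → alcohol.
  CH(NHCOCH3): pendant –NHC(=O)CH3: N bonded to a carbonyl → amide (not amine).
  CH(CH2Cl): pendant –CH2X: halogen on sp³ carbon → alkyl halide.
  C≡CH: C≡C triple bond → alkyne.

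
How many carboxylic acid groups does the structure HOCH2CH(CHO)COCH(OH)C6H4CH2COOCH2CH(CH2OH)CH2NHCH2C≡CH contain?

HO– on an sp³ carbon → alcohol.
pendant –CHO: carbonyl C bonded to C and H → aldehyde.
–C(=O)– with carbon on both sides → ketone.
–OH on an sp³ carbon → alcohol (secondary).
para-disubstituted benzene ring → arene.
–C(=O)–O–C with C on the carbonyl side → ester.
pendant –CH2OH on an sp³ backbone C → alcohol.
C–N–C with sp³ carbons and no adjacent C=O → amine (secondary).
C≡C triple bond → alkyne.
No segment is a carboxylic acid: HOCH2 is alcohol, not carboxylic acid; CH(CHO) is aldehyde, not carboxylic acid; CH(OH) is alcohol, not carboxylic acid. → 0.

0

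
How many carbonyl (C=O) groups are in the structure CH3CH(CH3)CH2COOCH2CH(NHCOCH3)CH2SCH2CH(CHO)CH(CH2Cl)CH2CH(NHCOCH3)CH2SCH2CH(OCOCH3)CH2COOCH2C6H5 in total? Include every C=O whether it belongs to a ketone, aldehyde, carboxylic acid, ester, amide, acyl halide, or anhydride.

6

CH2COOCH2: ester, 1 C=O (running total 1).
CH(NHCOCH3): amide, 1 C=O (running total 2).
CH(CHO): aldehyde, 1 C=O (running total 3).
CH(NHCOCH3): amide, 1 C=O (running total 4).
CH(OCOCH3): ester, 1 C=O (running total 5).
CH2COOCH2: ester, 1 C=O (running total 6).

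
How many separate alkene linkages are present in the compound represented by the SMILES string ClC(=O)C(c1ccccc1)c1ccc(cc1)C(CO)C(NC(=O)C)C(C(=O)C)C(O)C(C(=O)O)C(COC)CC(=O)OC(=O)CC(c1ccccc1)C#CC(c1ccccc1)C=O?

0

–C(=O)Cl: carbonyl C bonded to C and to a halogen → acyl halide (not alkyl halide).
pendant –C6H5: benzene ring → arene.
para-disubstituted benzene ring → arene.
pendant –CH2OH on an sp³ backbone C → alcohol.
pendant –NHC(=O)CH3: N bonded to a carbonyl → amide (not amine).
pendant –COCH3: carbonyl C bonded to two carbons → ketone.
–OH on an sp³ carbon → alcohol (secondary).
pendant –COOH: carbonyl C bonded to C and –OH → carboxylic acid.
pendant –CH2OCH3: C–O–C linkage → ether.
two acyl groups sharing one oxygen, –C(=O)–O–C(=O)– → anhydride.
pendant –C6H5: benzene ring → arene.
C≡C triple bond → alkyne.
pendant –C6H5: benzene ring → arene.
terminal –CHO: carbonyl C bonded to H and C → aldehyde.
No segment is a alkene: CH(C6H5) is arene, not alkene; C6H4 is arene, not alkene; CH(C6H5) is arene, not alkene. → 0.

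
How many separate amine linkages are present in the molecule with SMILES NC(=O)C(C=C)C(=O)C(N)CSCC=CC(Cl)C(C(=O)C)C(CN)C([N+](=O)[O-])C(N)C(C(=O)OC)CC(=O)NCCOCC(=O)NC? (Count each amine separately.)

3

Working along the chain:
  H2NCO: –C(=O)NH2: carbonyl C bonded to C and to N → amide (the N is not a separate amine).
  CH(CH=CH2): pendant –CH=CH2: C=C double bond → alkene.
  CO: –C(=O)– with carbon on both sides → ketone.
  CH(NH2): –NH2 on an sp³ carbon with no adjacent C=O → amine.
  CH2SCH2: C–S–C linkage → sulfide (thioether).
  CH=CH: C=C double bond → alkene.
  CH(Cl): halogen on an sp³ carbon → alkyl halide.
  CH(COCH3): pendant –COCH3: carbonyl C bonded to two carbons → ketone.
  CH(CH2NH2): pendant –CH2NH2: N on sp³ C, no adjacent C=O → amine.
  CH(NO2): –NO2 on an sp³ carbon → nitro (the N=O is not a carbonyl).
  CH(NH2): –NH2 on an sp³ carbon with no adjacent C=O → amine.
  CH(COOCH3): pendant –COOCH3: carbonyl C bonded to C and –OCH3 → ester.
  CH2CONHCH2: –C(=O)–N– linkage → amide (the N is not an amine).
  CH2OCH2: C–O–C with sp³ carbons on both sides and no adjacent C=O → ether.
  CONHCH3: –C(=O)NHCH3: carbonyl C bonded to C and to N → amide (the N is not an amine).
Amine appears at: CH(NH2), CH(CH2NH2), CH(NH2) → 3.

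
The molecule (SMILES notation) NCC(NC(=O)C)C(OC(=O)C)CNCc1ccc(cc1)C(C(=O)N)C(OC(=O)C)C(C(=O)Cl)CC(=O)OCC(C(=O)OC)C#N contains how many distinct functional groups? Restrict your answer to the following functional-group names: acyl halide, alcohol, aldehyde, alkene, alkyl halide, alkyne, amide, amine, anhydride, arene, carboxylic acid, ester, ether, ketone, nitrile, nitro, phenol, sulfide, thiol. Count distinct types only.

–NH2 on an sp³ carbon with no adjacent C=O → amine.
pendant –NHC(=O)CH3: N bonded to a carbonyl → amide (not amine).
pendant –OC(=O)CH3: an acyloxy group → ester.
C–N–C with sp³ carbons and no adjacent C=O → amine (secondary).
para-disubstituted benzene ring → arene.
pendant –CONH2: carbonyl C bonded to C and N → amide.
pendant –OC(=O)CH3: an acyloxy group → ester.
pendant –C(=O)X: carbonyl C bonded to C and halogen → acyl halide.
–C(=O)–O–C with C on the carbonyl side → ester.
pendant –COOCH3: carbonyl C bonded to C and –OCH3 → ester.
–C≡N: carbon triple-bonded to nitrogen → nitrile.
Distinct types present: acyl halide, amide, amine, arene, ester, nitrile.

6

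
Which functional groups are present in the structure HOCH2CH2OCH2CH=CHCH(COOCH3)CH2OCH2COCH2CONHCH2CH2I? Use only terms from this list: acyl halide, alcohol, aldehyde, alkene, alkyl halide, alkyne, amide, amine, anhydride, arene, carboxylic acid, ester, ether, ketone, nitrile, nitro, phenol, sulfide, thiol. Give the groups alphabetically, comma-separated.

Taking each segment in turn:
  HOCH2: HO– on an sp³ carbon → alcohol.
  CH2OCH2: C–O–C with sp³ carbons on both sides and no adjacent C=O → ether.
  CH=CH: C=C double bond → alkene.
  CH(COOCH3): pendant –COOCH3: carbonyl C bonded to C and –OCH3 → ester.
  CH2OCH2: C–O–C with sp³ carbons on both sides and no adjacent C=O → ether.
  CO: –C(=O)– with carbon on both sides → ketone.
  CH2CONHCH2: –C(=O)–N– linkage → amide (the N is not an amine).
  CH2I: halogen on an sp³ carbon → alkyl halide.

alcohol, alkene, alkyl halide, amide, ester, ether, ketone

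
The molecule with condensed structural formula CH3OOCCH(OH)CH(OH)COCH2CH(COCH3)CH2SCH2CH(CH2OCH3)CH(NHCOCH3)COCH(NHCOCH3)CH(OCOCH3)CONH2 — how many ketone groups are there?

3

Reading the structure from left to right:
  CH3OOC: CH3O–C(=O)–: carbonyl C bonded to C and to –OCH3 → ester (not ketone + ether).
  CH(OH): –OH on an sp³ carbon → alcohol (secondary).
  CH(OH): –OH on an sp³ carbon → alcohol (secondary).
  CO: –C(=O)– with carbon on both sides → ketone.
  CH(COCH3): pendant –COCH3: carbonyl C bonded to two carbons → ketone.
  CH2SCH2: C–S–C linkage → sulfide (thioether).
  CH(CH2OCH3): pendant –CH2OCH3: C–O–C linkage → ether.
  CH(NHCOCH3): pendant –NHC(=O)CH3: N bonded to a carbonyl → amide (not amine).
  CO: –C(=O)– with carbon on both sides → ketone.
  CH(NHCOCH3): pendant –NHC(=O)CH3: N bonded to a carbonyl → amide (not amine).
  CH(OCOCH3): pendant –OC(=O)CH3: an acyloxy group → ester.
  CONH2: –C(=O)NH2: carbonyl C bonded to C and to N → amide (the N is not a separate amine).
Ketone appears at: CO, CH(COCH3), CO → 3.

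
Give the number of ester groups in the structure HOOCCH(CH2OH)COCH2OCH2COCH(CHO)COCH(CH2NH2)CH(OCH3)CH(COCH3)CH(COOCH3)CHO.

Working along the chain:
  HOOC: –COOH: carbonyl C bonded to –OH and C → carboxylic acid (the –OH is not a separate alcohol).
  CH(CH2OH): pendant –CH2OH on an sp³ backbone C → alcohol.
  CO: –C(=O)– with carbon on both sides → ketone.
  CH2OCH2: C–O–C with sp³ carbons on both sides and no adjacent C=O → ether.
  CO: –C(=O)– with carbon on both sides → ketone.
  CH(CHO): pendant –CHO: carbonyl C bonded to C and H → aldehyde.
  CO: –C(=O)– with carbon on both sides → ketone.
  CH(CH2NH2): pendant –CH2NH2: N on sp³ C, no adjacent C=O → amine.
  CH(OCH3): pendant –OCH3: C–O–C with sp³ C, no adjacent C=O → ether.
  CH(COCH3): pendant –COCH3: carbonyl C bonded to two carbons → ketone.
  CH(COOCH3): pendant –COOCH3: carbonyl C bonded to C and –OCH3 → ester.
  CHO: terminal –CHO: carbonyl C bonded to H and C → aldehyde.
Ester appears at: CH(COOCH3) → 1.

1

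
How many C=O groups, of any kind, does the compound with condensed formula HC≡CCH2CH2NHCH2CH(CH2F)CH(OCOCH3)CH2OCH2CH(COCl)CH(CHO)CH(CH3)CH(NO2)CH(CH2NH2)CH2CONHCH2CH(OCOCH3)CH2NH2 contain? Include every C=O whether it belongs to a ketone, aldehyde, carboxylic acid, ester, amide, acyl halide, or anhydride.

5

CH(OCOCH3): ester, 1 C=O (running total 1).
CH(COCl): acyl halide, 1 C=O (running total 2).
CH(CHO): aldehyde, 1 C=O (running total 3).
CH2CONHCH2: amide, 1 C=O (running total 4).
CH(OCOCH3): ester, 1 C=O (running total 5).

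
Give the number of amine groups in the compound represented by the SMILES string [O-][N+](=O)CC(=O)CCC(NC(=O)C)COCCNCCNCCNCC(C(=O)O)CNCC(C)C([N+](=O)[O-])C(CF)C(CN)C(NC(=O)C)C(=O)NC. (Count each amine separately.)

5

Taking each segment in turn:
  O2NCH2: –NO2 on carbon → nitro group.
  CO: –C(=O)– with carbon on both sides → ketone.
  CH(NHCOCH3): pendant –NHC(=O)CH3: N bonded to a carbonyl → amide (not amine).
  CH2OCH2: C–O–C with sp³ carbons on both sides and no adjacent C=O → ether.
  CH2NHCH2: C–N–C with sp³ carbons and no adjacent C=O → amine (secondary).
  CH2NHCH2: C–N–C with sp³ carbons and no adjacent C=O → amine (secondary).
  CH2NHCH2: C–N–C with sp³ carbons and no adjacent C=O → amine (secondary).
  CH(COOH): pendant –COOH: carbonyl C bonded to C and –OH → carboxylic acid.
  CH2NHCH2: C–N–C with sp³ carbons and no adjacent C=O → amine (secondary).
  CH(NO2): –NO2 on an sp³ carbon → nitro (the N=O is not a carbonyl).
  CH(CH2F): pendant –CH2X: halogen on sp³ carbon → alkyl halide.
  CH(CH2NH2): pendant –CH2NH2: N on sp³ C, no adjacent C=O → amine.
  CH(NHCOCH3): pendant –NHC(=O)CH3: N bonded to a carbonyl → amide (not amine).
  CONHCH3: –C(=O)NHCH3: carbonyl C bonded to C and to N → amide (the N is not an amine).
Amine appears at: CH2NHCH2, CH2NHCH2, CH2NHCH2, CH2NHCH2, CH(CH2NH2) → 5.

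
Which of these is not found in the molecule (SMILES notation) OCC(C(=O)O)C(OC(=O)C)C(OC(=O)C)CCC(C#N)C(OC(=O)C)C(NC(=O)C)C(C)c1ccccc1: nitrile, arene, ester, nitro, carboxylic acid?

nitro

nitrile: present (CH(CN) — pendant –C≡N: nitrile).
carboxylic acid: present (CH(COOH) — pendant –COOH: carbonyl C bonded to C and –OH → carboxylic acid).
ester: present (CH(OCOCH3) — pendant –OC(=O)CH3: an acyloxy group → ester).
arene: present (C6H5 — –C6H5 phenyl ring → arene).
nitro: no segment matches this pattern.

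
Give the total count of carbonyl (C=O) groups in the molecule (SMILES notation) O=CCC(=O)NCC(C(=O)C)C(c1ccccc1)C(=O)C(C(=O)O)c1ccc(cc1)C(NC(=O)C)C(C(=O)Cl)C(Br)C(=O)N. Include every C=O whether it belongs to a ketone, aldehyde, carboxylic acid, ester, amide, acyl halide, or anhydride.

8

OHC: aldehyde, 1 C=O (running total 1).
CH2CONHCH2: amide, 1 C=O (running total 2).
CH(COCH3): ketone, 1 C=O (running total 3).
CO: ketone, 1 C=O (running total 4).
CH(COOH): carboxylic acid, 1 C=O (running total 5).
CH(NHCOCH3): amide, 1 C=O (running total 6).
CH(COCl): acyl halide, 1 C=O (running total 7).
CONH2: amide, 1 C=O (running total 8).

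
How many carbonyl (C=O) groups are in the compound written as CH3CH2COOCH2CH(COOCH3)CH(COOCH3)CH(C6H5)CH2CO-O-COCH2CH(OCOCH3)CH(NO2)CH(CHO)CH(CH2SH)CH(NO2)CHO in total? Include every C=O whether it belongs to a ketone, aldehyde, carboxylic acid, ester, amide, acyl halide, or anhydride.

8

CH2COOCH2: ester, 1 C=O (running total 1).
CH(COOCH3): ester, 1 C=O (running total 2).
CH(COOCH3): ester, 1 C=O (running total 3).
CH2CO-O-COCH2: anhydride, 2 C=O (running total 5).
CH(OCOCH3): ester, 1 C=O (running total 6).
CH(CHO): aldehyde, 1 C=O (running total 7).
CHO: aldehyde, 1 C=O (running total 8).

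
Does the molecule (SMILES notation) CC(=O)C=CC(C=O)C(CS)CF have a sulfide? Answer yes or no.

no

Taking each segment in turn:
  CO: –C(=O)– with carbon on both sides → ketone.
  CH=CH: C=C double bond → alkene.
  CH(CHO): pendant –CHO: carbonyl C bonded to C and H → aldehyde.
  CH(CH2SH): pendant –CH2SH → thiol.
  CH2F: halogen on an sp³ carbon → alkyl halide.
The groups actually present are: aldehyde, alkene, alkyl halide, ketone, thiol.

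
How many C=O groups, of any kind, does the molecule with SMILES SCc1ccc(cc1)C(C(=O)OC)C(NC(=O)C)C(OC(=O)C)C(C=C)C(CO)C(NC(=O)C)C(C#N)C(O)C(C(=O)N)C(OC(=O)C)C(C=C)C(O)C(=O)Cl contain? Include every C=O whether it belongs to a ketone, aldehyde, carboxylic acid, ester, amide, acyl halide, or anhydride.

CH(COOCH3): ester, 1 C=O (running total 1).
CH(NHCOCH3): amide, 1 C=O (running total 2).
CH(OCOCH3): ester, 1 C=O (running total 3).
CH(NHCOCH3): amide, 1 C=O (running total 4).
CH(CONH2): amide, 1 C=O (running total 5).
CH(OCOCH3): ester, 1 C=O (running total 6).
COCl: acyl halide, 1 C=O (running total 7).

7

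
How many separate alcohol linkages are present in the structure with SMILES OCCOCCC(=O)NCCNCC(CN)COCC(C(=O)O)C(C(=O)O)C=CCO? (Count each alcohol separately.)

Working along the chain:
  HOCH2: HO– on an sp³ carbon → alcohol.
  CH2OCH2: C–O–C with sp³ carbons on both sides and no adjacent C=O → ether.
  CH2CONHCH2: –C(=O)–N– linkage → amide (the N is not an amine).
  CH2NHCH2: C–N–C with sp³ carbons and no adjacent C=O → amine (secondary).
  CH(CH2NH2): pendant –CH2NH2: N on sp³ C, no adjacent C=O → amine.
  CH2OCH2: C–O–C with sp³ carbons on both sides and no adjacent C=O → ether.
  CH(COOH): pendant –COOH: carbonyl C bonded to C and –OH → carboxylic acid.
  CH(COOH): pendant –COOH: carbonyl C bonded to C and –OH → carboxylic acid.
  CH=CH: C=C double bond → alkene.
  CH2OH: –OH on an sp³ carbon → alcohol.
Alcohol appears at: HOCH2, CH2OH → 2.

2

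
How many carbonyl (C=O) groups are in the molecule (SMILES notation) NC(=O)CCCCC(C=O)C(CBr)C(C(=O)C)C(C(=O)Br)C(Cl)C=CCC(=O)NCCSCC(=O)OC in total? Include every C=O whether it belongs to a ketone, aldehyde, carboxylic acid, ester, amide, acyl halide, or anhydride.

6

H2NCO: amide, 1 C=O (running total 1).
CH(CHO): aldehyde, 1 C=O (running total 2).
CH(COCH3): ketone, 1 C=O (running total 3).
CH(COBr): acyl halide, 1 C=O (running total 4).
CH2CONHCH2: amide, 1 C=O (running total 5).
COOCH3: ester, 1 C=O (running total 6).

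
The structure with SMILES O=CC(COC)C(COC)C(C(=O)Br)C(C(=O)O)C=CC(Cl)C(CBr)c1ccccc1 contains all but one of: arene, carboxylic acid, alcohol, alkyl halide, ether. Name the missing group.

ether: present (CH(CH2OCH3) — pendant –CH2OCH3: C–O–C linkage → ether).
carboxylic acid: present (CH(COOH) — pendant –COOH: carbonyl C bonded to C and –OH → carboxylic acid).
alkyl halide: present (CH(Cl) — halogen on an sp³ carbon → alkyl halide).
arene: present (C6H5 — –C6H5 phenyl ring → arene).
alcohol: absent. In CH(COOH), the –OH sits on a carbonyl carbon, making it part of a carboxylic acid, not an alcohol.

alcohol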